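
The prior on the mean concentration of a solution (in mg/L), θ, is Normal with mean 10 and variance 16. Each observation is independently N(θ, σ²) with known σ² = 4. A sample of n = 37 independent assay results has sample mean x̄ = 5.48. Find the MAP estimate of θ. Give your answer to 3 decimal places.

n = 37, x̄ = 5.48.
For a Normal prior and Normal likelihood with known variance, the posterior is Normal; its mode equals its mean, the precision-weighted average.
Prior precision 1/σ₀² = 1/16 = 0.0625; data precision n/σ² = 37/4 = 9.25.
θ̂ = (0.0625·10 + 9.25·5.48) / (0.0625 + 9.25) = 51.315/9.3125 = 20526/3725 ≈ 5.510.

θ̂_MAP = 5.510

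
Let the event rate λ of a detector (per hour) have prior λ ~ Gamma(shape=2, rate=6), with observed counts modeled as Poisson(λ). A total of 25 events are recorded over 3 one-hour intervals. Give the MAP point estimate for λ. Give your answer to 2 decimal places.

λ̂_MAP = 2.89

Σxᵢ = 25, n = 3.
Posterior ∝ λe^(−6λ) · λ^25e^(−3λ) = λ^26e^(−9λ), i.e. Gamma(shape=27, rate=9).
The mode of a Gamma(a, b) with a ≥ 1 (shape–rate) is (a−1)/b = 26/9 ≈ 2.89.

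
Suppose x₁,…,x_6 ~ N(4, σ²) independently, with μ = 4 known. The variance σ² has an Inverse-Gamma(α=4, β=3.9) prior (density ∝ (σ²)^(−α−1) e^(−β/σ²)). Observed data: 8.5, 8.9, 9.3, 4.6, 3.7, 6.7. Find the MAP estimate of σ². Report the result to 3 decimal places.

σ̂²_MAP = 5.493

Sum of squared deviations about the known mean: SS = (8.5−4)² + (8.9−4)² + (9.3−4)² + (4.6−4)² + (3.7−4)² + (6.7−4)² = 80.09.
The Normal likelihood contributes (σ²)^(−n/2) exp(−SS/(2σ²)), so the posterior is Inverse-Gamma(α + n/2, β + SS/2) = Inverse-Gamma(7, 43.945).
The mode of Inverse-Gamma(a, b) is b/(a+1) = 43.945/8 ≈ 5.493.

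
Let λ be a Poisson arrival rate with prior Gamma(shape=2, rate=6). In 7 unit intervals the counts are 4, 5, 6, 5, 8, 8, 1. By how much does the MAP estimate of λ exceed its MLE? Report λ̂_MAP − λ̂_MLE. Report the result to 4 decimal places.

Σxᵢ = 37. Posterior is Gamma(39, 13); MAP = (39−1)/13 = 38/13 ≈ 2.92308.
MLE = x̄ = 37/7 ≈ 5.28571.
Difference = 38/13 − 37/7 = -215/91 ≈ -2.3626.

MAP − MLE = -2.3626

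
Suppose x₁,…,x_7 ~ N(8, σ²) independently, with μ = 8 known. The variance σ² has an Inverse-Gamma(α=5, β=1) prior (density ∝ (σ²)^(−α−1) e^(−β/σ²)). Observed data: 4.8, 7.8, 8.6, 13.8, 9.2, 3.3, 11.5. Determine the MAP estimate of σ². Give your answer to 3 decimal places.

σ̂²_MAP = 4.319

Sum of squared deviations about the known mean: SS = (4.8−8)² + (7.8−8)² + (8.6−8)² + (13.8−8)² + (9.2−8)² + (3.3−8)² + (11.5−8)² = 80.06.
The Normal likelihood contributes (σ²)^(−n/2) exp(−SS/(2σ²)), so the posterior is Inverse-Gamma(α + n/2, β + SS/2) = Inverse-Gamma(8.5, 41.03).
The mode of Inverse-Gamma(a, b) is b/(a+1) = 41.03/9.5 ≈ 4.319.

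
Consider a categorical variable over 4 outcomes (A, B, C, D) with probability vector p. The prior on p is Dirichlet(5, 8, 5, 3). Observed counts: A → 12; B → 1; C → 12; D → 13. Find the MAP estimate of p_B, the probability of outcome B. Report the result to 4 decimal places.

MAP estimate of p_B = 0.1455

The posterior is Dirichlet(αᵢ + nᵢ) = Dirichlet(17, 9, 17, 16).
For a Dirichlet(a₁,…,a_K) with all aᵢ > 1, the mode has j-th component (aⱼ − 1)/(Σaᵢ − K).
Here Σaᵢ = 59 and K = 4, so p_B = (9 − 1)/(59 − 4) = 8/55 ≈ 0.1455.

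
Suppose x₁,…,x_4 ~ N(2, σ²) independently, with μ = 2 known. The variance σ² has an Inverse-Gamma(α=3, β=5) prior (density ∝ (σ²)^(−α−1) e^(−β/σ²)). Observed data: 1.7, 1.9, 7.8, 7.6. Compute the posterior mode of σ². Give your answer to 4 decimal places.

Sum of squared deviations about the known mean: SS = (1.7−2)² + (1.9−2)² + (7.8−2)² + (7.6−2)² = 65.1.
The Normal likelihood contributes (σ²)^(−n/2) exp(−SS/(2σ²)), so the posterior is Inverse-Gamma(α + n/2, β + SS/2) = Inverse-Gamma(5, 37.55).
The mode of Inverse-Gamma(a, b) is b/(a+1) = 37.55/6 ≈ 6.2583.

σ̂²_MAP = 6.2583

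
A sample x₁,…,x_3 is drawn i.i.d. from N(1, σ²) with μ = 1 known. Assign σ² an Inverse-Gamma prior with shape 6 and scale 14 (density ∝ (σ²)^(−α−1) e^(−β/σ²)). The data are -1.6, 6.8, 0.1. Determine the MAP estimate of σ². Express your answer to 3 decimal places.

σ̂²_MAP = 4.071

Sum of squared deviations about the known mean: SS = (-1.6−1)² + (6.8−1)² + (0.1−1)² = 41.21.
The Normal likelihood contributes (σ²)^(−n/2) exp(−SS/(2σ²)), so the posterior is Inverse-Gamma(α + n/2, β + SS/2) = Inverse-Gamma(7.5, 34.605).
The mode of Inverse-Gamma(a, b) is b/(a+1) = 34.605/8.5 ≈ 4.071.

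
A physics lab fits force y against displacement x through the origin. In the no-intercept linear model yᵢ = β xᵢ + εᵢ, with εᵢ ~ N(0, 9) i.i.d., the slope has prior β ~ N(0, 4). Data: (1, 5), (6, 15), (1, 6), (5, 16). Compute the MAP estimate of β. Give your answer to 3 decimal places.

β̂_MAP = 2.774

log p(β | y) = −Σ(yᵢ − βxᵢ)²/(2·9) − β²/(2·4) + const.
Setting the derivative to zero: Σxᵢ(yᵢ − βxᵢ)/9 − β/4 = 0, so β = Σxᵢyᵢ / (Σxᵢ² + σ²/τ²).
Σxᵢyᵢ = 1·5 + 6·15 + 1·6 + 5·16 = 181; Σxᵢ² = 63; σ²/τ² = 2.25.
β̂_MAP = 181 / (63 + 2.25) = 181/65.25 ≈ 2.774.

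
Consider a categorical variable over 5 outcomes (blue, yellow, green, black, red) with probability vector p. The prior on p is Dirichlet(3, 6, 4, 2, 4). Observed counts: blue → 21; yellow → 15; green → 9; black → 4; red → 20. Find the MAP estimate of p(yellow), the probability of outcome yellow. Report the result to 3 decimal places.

MAP estimate of p(yellow) = 0.241

The posterior is Dirichlet(αᵢ + nᵢ) = Dirichlet(24, 21, 13, 6, 24).
For a Dirichlet(a₁,…,a_K) with all aᵢ > 1, the mode has j-th component (aⱼ − 1)/(Σaᵢ − K).
Here Σaᵢ = 88 and K = 5, so p(yellow) = (21 − 1)/(88 − 5) = 20/83 ≈ 0.241.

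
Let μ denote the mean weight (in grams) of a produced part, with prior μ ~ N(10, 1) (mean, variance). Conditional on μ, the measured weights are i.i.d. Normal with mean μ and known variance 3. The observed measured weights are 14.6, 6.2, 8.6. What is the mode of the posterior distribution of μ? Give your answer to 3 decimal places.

n = 3; x̄ = (14.6 + 6.2 + 8.6)/3 = 29.4/3 = 9.8.
For a Normal prior and Normal likelihood with known variance, the posterior is Normal; its mode equals its mean, the precision-weighted average.
Prior precision 1/σ₀² = 1/1 = 1; data precision n/σ² = 3/3 = 1.
μ̂ = (1·10 + 1·9.8) / (1 + 1) = 19.8/2 = 9.900.

μ̂_MAP = 9.900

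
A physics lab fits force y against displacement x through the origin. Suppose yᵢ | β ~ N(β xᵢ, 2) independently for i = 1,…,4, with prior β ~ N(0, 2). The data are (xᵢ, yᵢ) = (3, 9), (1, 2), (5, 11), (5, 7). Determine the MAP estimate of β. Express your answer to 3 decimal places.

log p(β | y) = −Σ(yᵢ − βxᵢ)²/(2·2) − β²/(2·2) + const.
Setting the derivative to zero: Σxᵢ(yᵢ − βxᵢ)/2 − β/2 = 0, so β = Σxᵢyᵢ / (Σxᵢ² + σ²/τ²).
Σxᵢyᵢ = 3·9 + 1·2 + 5·11 + 5·7 = 119; Σxᵢ² = 60; σ²/τ² = 1.
β̂_MAP = 119 / (60 + 1) = 119/61 ≈ 1.951.

β̂_MAP = 1.951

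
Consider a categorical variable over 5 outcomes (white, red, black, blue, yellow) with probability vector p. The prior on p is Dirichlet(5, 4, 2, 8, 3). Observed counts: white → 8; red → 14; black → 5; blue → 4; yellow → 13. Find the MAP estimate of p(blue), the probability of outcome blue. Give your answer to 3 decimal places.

The posterior is Dirichlet(αᵢ + nᵢ) = Dirichlet(13, 18, 7, 12, 16).
For a Dirichlet(a₁,…,a_K) with all aᵢ > 1, the mode has j-th component (aⱼ − 1)/(Σaᵢ − K).
Here Σaᵢ = 66 and K = 5, so p(blue) = (12 − 1)/(66 − 5) = 11/61 ≈ 0.180.

MAP estimate of p(blue) = 0.180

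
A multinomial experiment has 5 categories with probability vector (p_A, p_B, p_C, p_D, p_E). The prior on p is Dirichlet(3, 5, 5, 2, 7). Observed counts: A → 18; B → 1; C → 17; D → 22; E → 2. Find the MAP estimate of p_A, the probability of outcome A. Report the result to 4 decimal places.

The posterior is Dirichlet(αᵢ + nᵢ) = Dirichlet(21, 6, 22, 24, 9).
For a Dirichlet(a₁,…,a_K) with all aᵢ > 1, the mode has j-th component (aⱼ − 1)/(Σaᵢ − K).
Here Σaᵢ = 82 and K = 5, so p_A = (21 − 1)/(82 − 5) = 20/77 ≈ 0.2597.

MAP estimate of p_A = 0.2597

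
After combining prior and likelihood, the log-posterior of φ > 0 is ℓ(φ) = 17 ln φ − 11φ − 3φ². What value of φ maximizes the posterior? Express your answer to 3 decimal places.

ℓ'(φ) = 17/φ − 11 − 6φ. Setting this to zero and multiplying by φ: 6φ² + 11φ − 17 = 0.
φ = (−11 + √(11² + 4·6·17)) / (2·6) = (−11 + √529) / 12 = (−11 + 23)/12 = 1.
ℓ''(φ) = −17/φ² − 6 < 0, confirming a maximum.

φ̂_MAP = 1.000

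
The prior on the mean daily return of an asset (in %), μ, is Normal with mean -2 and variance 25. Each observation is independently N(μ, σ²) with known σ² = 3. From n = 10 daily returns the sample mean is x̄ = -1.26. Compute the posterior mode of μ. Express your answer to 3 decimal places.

n = 10, x̄ = -1.26.
For a Normal prior and Normal likelihood with known variance, the posterior is Normal; its mode equals its mean, the precision-weighted average.
Prior precision 1/σ₀² = 1/25 = 0.04; data precision n/σ² = 10/3.
μ̂ = (0.04·(-2) + (10/3)·(-1.26)) / (0.04 + 10/3) = (-4.28)/(253/75) = -321/253 ≈ -1.269.

μ̂_MAP = -1.269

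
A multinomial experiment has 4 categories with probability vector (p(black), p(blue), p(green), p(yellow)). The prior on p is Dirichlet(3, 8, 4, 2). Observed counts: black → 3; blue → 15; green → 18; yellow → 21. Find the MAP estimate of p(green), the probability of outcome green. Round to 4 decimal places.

MAP estimate of p(green) = 0.3000

The posterior is Dirichlet(αᵢ + nᵢ) = Dirichlet(6, 23, 22, 23).
For a Dirichlet(a₁,…,a_K) with all aᵢ > 1, the mode has j-th component (aⱼ − 1)/(Σaᵢ − K).
Here Σaᵢ = 74 and K = 4, so p(green) = (22 − 1)/(74 − 4) = 21/70 ≈ 0.3000.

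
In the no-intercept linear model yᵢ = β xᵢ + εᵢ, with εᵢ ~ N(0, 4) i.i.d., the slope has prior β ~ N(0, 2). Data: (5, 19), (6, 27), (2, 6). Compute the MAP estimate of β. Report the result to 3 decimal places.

log p(β | y) = −Σ(yᵢ − βxᵢ)²/(2·4) − β²/(2·2) + const.
Setting the derivative to zero: Σxᵢ(yᵢ − βxᵢ)/4 − β/2 = 0, so β = Σxᵢyᵢ / (Σxᵢ² + σ²/τ²).
Σxᵢyᵢ = 5·19 + 6·27 + 2·6 = 269; Σxᵢ² = 65; σ²/τ² = 2.
β̂_MAP = 269 / (65 + 2) = 269/67 ≈ 4.015.

β̂_MAP = 4.015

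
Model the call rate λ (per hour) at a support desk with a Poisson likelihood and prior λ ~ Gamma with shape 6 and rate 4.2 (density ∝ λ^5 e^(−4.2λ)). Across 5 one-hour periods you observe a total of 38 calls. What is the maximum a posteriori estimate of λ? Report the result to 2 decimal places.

Σxᵢ = 38, n = 5.
Posterior ∝ λ^5e^(−4.2λ) · λ^38e^(−5λ) = λ^43e^(−9.2λ), i.e. Gamma(shape=44, rate=9.2).
The mode of a Gamma(a, b) with a ≥ 1 (shape–rate) is (a−1)/b = 43/9.2 ≈ 4.67.

λ̂_MAP = 4.67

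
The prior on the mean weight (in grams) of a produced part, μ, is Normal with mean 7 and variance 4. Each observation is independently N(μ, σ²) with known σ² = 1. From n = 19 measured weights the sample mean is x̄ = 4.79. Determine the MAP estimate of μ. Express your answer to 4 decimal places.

μ̂_MAP = 4.8187

n = 19, x̄ = 4.79.
For a Normal prior and Normal likelihood with known variance, the posterior is Normal; its mode equals its mean, the precision-weighted average.
Prior precision 1/σ₀² = 1/4 = 0.25; data precision n/σ² = 19/1 = 19.
μ̂ = (0.25·7 + 19·4.79) / (0.25 + 19) = 92.76/19.25 = 9276/1925 ≈ 4.8187.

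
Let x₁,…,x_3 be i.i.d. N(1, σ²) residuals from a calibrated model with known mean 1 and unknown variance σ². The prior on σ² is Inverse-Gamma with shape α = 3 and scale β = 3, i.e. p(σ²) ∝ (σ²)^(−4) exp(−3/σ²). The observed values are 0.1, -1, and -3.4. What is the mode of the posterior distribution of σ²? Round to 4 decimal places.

σ̂²_MAP = 2.7427

Sum of squared deviations about the known mean: SS = (0.1−1)² + (-1−1)² + (-3.4−1)² = 24.17.
The Normal likelihood contributes (σ²)^(−n/2) exp(−SS/(2σ²)), so the posterior is Inverse-Gamma(α + n/2, β + SS/2) = Inverse-Gamma(4.5, 15.085).
The mode of Inverse-Gamma(a, b) is b/(a+1) = 15.085/5.5 ≈ 2.7427.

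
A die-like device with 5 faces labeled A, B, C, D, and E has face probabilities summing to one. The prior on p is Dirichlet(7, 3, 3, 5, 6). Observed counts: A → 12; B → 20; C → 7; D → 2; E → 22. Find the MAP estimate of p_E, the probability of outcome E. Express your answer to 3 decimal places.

MAP estimate of p_E = 0.329

The posterior is Dirichlet(αᵢ + nᵢ) = Dirichlet(19, 23, 10, 7, 28).
For a Dirichlet(a₁,…,a_K) with all aᵢ > 1, the mode has j-th component (aⱼ − 1)/(Σaᵢ − K).
Here Σaᵢ = 87 and K = 5, so p_E = (28 − 1)/(87 − 5) = 27/82 ≈ 0.329.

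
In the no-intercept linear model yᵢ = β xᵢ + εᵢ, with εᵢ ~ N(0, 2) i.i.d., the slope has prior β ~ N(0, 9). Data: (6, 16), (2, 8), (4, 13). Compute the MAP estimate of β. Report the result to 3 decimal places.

log p(β | y) = −Σ(yᵢ − βxᵢ)²/(2·2) − β²/(2·9) + const.
Setting the derivative to zero: Σxᵢ(yᵢ − βxᵢ)/2 − β/9 = 0, so β = Σxᵢyᵢ / (Σxᵢ² + σ²/τ²).
Σxᵢyᵢ = 6·16 + 2·8 + 4·13 = 164; Σxᵢ² = 56; σ²/τ² = 2/9.
β̂_MAP = 164 / (56 + 2/9) = 164/(506/9) = 738/253 ≈ 2.917.

β̂_MAP = 2.917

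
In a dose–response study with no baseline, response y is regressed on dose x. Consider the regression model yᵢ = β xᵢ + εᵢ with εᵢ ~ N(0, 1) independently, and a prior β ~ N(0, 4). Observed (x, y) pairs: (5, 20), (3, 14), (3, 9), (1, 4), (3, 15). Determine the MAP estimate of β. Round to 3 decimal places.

β̂_MAP = 4.094

log p(β | y) = −Σ(yᵢ − βxᵢ)²/(2·1) − β²/(2·4) + const.
Setting the derivative to zero: Σxᵢ(yᵢ − βxᵢ)/1 − β/4 = 0, so β = Σxᵢyᵢ / (Σxᵢ² + σ²/τ²).
Σxᵢyᵢ = 5·20 + 3·14 + 3·9 + 1·4 + 3·15 = 218; Σxᵢ² = 53; σ²/τ² = 0.25.
β̂_MAP = 218 / (53 + 0.25) = 218/53.25 ≈ 4.094.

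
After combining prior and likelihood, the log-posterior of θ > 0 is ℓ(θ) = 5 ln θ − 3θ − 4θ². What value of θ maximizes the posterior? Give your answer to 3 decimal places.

θ̂_MAP = 0.625

ℓ'(θ) = 5/θ − 3 − 8θ. Setting this to zero and multiplying by θ: 8θ² + 3θ − 5 = 0.
θ = (−3 + √(3² + 4·8·5)) / (2·8) = (−3 + √169) / 16 = (−3 + 13)/16 = 5/8.
ℓ''(θ) = −5/θ² − 8 < 0, confirming a maximum.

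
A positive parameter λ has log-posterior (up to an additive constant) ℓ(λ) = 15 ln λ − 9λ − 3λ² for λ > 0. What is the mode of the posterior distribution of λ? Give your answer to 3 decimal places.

ℓ'(λ) = 15/λ − 9 − 6λ. Setting this to zero and multiplying by λ: 6λ² + 9λ − 15 = 0.
λ = (−9 + √(9² + 4·6·15)) / (2·6) = (−9 + √441) / 12 = (−9 + 21)/12 = 1.
ℓ''(λ) = −15/λ² − 6 < 0, confirming a maximum.

λ̂_MAP = 1.000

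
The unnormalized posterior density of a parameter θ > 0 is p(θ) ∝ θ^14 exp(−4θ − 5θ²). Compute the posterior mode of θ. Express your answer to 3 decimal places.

ℓ'(θ) = 14/θ − 4 − 10θ. Setting this to zero and multiplying by θ: 10θ² + 4θ − 14 = 0.
θ = (−4 + √(4² + 4·10·14)) / (2·10) = (−4 + √576) / 20 = (−4 + 24)/20 = 1.
ℓ''(θ) = −14/θ² − 10 < 0, confirming a maximum.

θ̂_MAP = 1.000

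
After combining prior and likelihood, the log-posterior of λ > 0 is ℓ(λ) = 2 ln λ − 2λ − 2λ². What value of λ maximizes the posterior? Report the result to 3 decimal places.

λ̂_MAP = 0.500

ℓ'(λ) = 2/λ − 2 − 4λ. Setting this to zero and multiplying by λ: 4λ² + 2λ − 2 = 0.
λ = (−2 + √(2² + 4·4·2)) / (2·4) = (−2 + √36) / 8 = (−2 + 6)/8 = 1/2.
ℓ''(λ) = −2/λ² − 4 < 0, confirming a maximum.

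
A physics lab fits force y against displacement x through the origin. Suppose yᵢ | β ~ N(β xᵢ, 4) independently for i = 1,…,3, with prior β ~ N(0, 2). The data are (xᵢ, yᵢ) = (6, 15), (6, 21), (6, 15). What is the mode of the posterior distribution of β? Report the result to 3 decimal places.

β̂_MAP = 2.782

log p(β | y) = −Σ(yᵢ − βxᵢ)²/(2·4) − β²/(2·2) + const.
Setting the derivative to zero: Σxᵢ(yᵢ − βxᵢ)/4 − β/2 = 0, so β = Σxᵢyᵢ / (Σxᵢ² + σ²/τ²).
Σxᵢyᵢ = 6·15 + 6·21 + 6·15 = 306; Σxᵢ² = 108; σ²/τ² = 2.
β̂_MAP = 306 / (108 + 2) = 306/110 ≈ 2.782.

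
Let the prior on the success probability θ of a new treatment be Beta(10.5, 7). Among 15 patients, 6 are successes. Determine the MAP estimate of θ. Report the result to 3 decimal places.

Prior: Beta(10.5, 7).
Data: 6 successes in 15 trials. The binomial likelihood contributes θ^6(1−θ)^9, so the posterior is Beta(10.5+6, 7+9) = Beta(16.5, 16).
For Beta(a, b) with a, b > 1 the mode is (a−1)/(a+b−2) = 15.5/30.5 ≈ 0.508.

θ̂_MAP = 0.508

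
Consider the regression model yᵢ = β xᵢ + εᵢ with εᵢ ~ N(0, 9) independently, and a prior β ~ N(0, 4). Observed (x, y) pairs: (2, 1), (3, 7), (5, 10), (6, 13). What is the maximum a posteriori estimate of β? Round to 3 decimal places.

log p(β | y) = −Σ(yᵢ − βxᵢ)²/(2·9) − β²/(2·4) + const.
Setting the derivative to zero: Σxᵢ(yᵢ − βxᵢ)/9 − β/4 = 0, so β = Σxᵢyᵢ / (Σxᵢ² + σ²/τ²).
Σxᵢyᵢ = 2·1 + 3·7 + 5·10 + 6·13 = 151; Σxᵢ² = 74; σ²/τ² = 2.25.
β̂_MAP = 151 / (74 + 2.25) = 151/76.25 ≈ 1.980.

β̂_MAP = 1.980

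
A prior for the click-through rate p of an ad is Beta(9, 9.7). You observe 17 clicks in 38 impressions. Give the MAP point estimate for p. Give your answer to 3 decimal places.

p̂_MAP = 0.457

Prior: Beta(9, 9.7).
Data: 17 successes in 38 trials. The binomial likelihood contributes p^17(1−p)^21, so the posterior is Beta(9+17, 9.7+21) = Beta(26, 30.7).
For Beta(a, b) with a, b > 1 the mode is (a−1)/(a+b−2) = 25/54.7 ≈ 0.457.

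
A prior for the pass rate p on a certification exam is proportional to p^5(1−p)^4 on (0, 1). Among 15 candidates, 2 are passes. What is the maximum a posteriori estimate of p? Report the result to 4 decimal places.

The prior density ∝ p^5(1−p)^4 is the kernel of Beta(6, 5).
Data: 2 successes in 15 trials. The binomial likelihood contributes p^2(1−p)^13, so the posterior is Beta(6+2, 5+13) = Beta(8, 18).
For Beta(a, b) with a, b > 1 the mode is (a−1)/(a+b−2) = 7/24 ≈ 0.2917.

p̂_MAP = 0.2917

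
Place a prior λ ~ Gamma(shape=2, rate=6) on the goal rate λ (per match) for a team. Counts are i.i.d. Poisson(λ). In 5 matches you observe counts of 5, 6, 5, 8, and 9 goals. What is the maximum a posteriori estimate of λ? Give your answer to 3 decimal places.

λ̂_MAP = 3.091

Σxᵢ = 5+6+5+8+9 = 33, with n = 5.
Posterior ∝ λe^(−6λ) · λ^33e^(−5λ) = λ^34e^(−11λ), i.e. Gamma(shape=35, rate=11).
The mode of a Gamma(a, b) with a ≥ 1 (shape–rate) is (a−1)/b = 34/11 ≈ 3.091.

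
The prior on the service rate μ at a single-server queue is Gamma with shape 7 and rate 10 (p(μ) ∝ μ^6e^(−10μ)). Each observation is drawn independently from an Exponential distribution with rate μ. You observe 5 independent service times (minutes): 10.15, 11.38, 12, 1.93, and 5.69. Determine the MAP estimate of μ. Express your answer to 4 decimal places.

The Exponential(rate=μ) likelihood is ∝ μ^n e^(−μΣtᵢ). Here n = 5 and Σtᵢ = 10.15 + 11.38 + 12 + 1.93 + 5.69 = 41.15.
Posterior ∝ μ^6e^(−10μ) · μ^5e^(−41.15μ) = μ^11e^(−51.15μ), i.e. Gamma(12, 51.15).
Mode = (a−1)/b = 11/51.15 ≈ 0.2151.

μ̂_MAP = 0.2151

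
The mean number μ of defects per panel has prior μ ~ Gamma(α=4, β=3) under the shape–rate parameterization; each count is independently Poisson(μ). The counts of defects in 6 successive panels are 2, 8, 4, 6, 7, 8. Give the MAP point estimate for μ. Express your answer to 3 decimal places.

μ̂_MAP = 4.222

Σxᵢ = 2+8+4+6+7+8 = 35, with n = 6.
Posterior ∝ μ^3e^(−3μ) · μ^35e^(−6μ) = μ^38e^(−9μ), i.e. Gamma(shape=39, rate=9).
The mode of a Gamma(a, b) with a ≥ 1 (shape–rate) is (a−1)/b = 38/9 ≈ 4.222.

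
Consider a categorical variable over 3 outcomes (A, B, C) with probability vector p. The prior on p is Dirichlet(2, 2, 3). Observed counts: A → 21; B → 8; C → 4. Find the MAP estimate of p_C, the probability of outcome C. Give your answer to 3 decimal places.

The posterior is Dirichlet(αᵢ + nᵢ) = Dirichlet(23, 10, 7).
For a Dirichlet(a₁,…,a_K) with all aᵢ > 1, the mode has j-th component (aⱼ − 1)/(Σaᵢ − K).
Here Σaᵢ = 40 and K = 3, so p_C = (7 − 1)/(40 − 3) = 6/37 ≈ 0.162.

MAP estimate of p_C = 0.162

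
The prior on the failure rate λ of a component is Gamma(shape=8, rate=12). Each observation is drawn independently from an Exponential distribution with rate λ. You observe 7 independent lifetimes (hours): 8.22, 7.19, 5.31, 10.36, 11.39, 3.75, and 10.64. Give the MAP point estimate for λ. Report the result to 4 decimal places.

The Exponential(rate=λ) likelihood is ∝ λ^n e^(−λΣtᵢ). Here n = 7 and Σtᵢ = 8.22 + 7.19 + 5.31 + 10.36 + 11.39 + 3.75 + 10.64 = 56.86.
Posterior ∝ λ^7e^(−12λ) · λ^7e^(−56.86λ) = λ^14e^(−68.86λ), i.e. Gamma(15, 68.86).
Mode = (a−1)/b = 14/68.86 ≈ 0.2033.

λ̂_MAP = 0.2033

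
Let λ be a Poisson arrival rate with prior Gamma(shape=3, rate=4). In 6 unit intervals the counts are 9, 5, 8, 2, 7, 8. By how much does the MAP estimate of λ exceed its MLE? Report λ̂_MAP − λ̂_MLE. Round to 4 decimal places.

Σxᵢ = 39. Posterior is Gamma(42, 10); MAP = (42−1)/10 = 41/10 ≈ 4.10000.
MLE = x̄ = 39/6 ≈ 6.50000.
Difference = 41/10 − 39/6 = -12/5 ≈ -2.4000.

MAP − MLE = -2.4000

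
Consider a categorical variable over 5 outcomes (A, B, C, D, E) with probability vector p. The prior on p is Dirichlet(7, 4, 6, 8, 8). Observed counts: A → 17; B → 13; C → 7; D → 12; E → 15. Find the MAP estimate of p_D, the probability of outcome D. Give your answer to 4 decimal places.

MAP estimate of p_D = 0.2065

The posterior is Dirichlet(αᵢ + nᵢ) = Dirichlet(24, 17, 13, 20, 23).
For a Dirichlet(a₁,…,a_K) with all aᵢ > 1, the mode has j-th component (aⱼ − 1)/(Σaᵢ − K).
Here Σaᵢ = 97 and K = 5, so p_D = (20 − 1)/(97 − 5) = 19/92 ≈ 0.2065.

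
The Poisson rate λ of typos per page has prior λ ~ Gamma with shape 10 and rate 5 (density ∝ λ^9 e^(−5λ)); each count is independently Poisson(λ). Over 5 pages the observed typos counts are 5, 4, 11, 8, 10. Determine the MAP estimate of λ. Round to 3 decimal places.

λ̂_MAP = 4.700

Σxᵢ = 5+4+11+8+10 = 38, with n = 5.
Posterior ∝ λ^9e^(−5λ) · λ^38e^(−5λ) = λ^47e^(−10λ), i.e. Gamma(shape=48, rate=10).
The mode of a Gamma(a, b) with a ≥ 1 (shape–rate) is (a−1)/b = 47/10 ≈ 4.700.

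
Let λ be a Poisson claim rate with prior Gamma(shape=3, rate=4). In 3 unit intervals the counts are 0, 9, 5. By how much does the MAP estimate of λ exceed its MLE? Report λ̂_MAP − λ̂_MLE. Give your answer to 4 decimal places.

MAP − MLE = -2.3810

Σxᵢ = 14. Posterior is Gamma(17, 7); MAP = (17−1)/7 = 16/7 ≈ 2.28571.
MLE = x̄ = 14/3 ≈ 4.66667.
Difference = 16/7 − 14/3 = -50/21 ≈ -2.3810.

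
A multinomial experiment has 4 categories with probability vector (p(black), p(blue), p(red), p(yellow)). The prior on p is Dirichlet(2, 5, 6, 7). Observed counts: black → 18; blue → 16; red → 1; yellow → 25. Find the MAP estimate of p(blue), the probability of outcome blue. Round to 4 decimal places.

MAP estimate of p(blue) = 0.2632

The posterior is Dirichlet(αᵢ + nᵢ) = Dirichlet(20, 21, 7, 32).
For a Dirichlet(a₁,…,a_K) with all aᵢ > 1, the mode has j-th component (aⱼ − 1)/(Σaᵢ − K).
Here Σaᵢ = 80 and K = 4, so p(blue) = (21 − 1)/(80 − 4) = 20/76 ≈ 0.2632.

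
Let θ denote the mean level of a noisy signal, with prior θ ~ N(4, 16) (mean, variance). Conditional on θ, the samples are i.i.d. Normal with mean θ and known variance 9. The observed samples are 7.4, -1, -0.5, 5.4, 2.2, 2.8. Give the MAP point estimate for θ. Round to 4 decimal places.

n = 6; x̄ = (7.4 + (-1) + (-0.5) + 5.4 + 2.2 + 2.8)/6 = 16.3/6 = 163/60 ≈ 2.7167.
For a Normal prior and Normal likelihood with known variance, the posterior is Normal; its mode equals its mean, the precision-weighted average.
Prior precision 1/σ₀² = 1/16 = 0.0625; data precision n/σ² = 6/9 = 2/3.
θ̂ = (0.0625·4 + (2/3)·(163/60)) / (0.0625 + 2/3) = (371/180)/(35/48) = 212/75 ≈ 2.8267.

θ̂_MAP = 2.8267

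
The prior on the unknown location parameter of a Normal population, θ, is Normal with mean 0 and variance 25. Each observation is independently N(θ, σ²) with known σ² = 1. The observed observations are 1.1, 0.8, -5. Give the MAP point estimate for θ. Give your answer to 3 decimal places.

θ̂_MAP = -1.020

n = 3; x̄ = (1.1 + 0.8 + (-5))/3 = -3.1/3 = -31/30 ≈ -1.0333.
For a Normal prior and Normal likelihood with known variance, the posterior is Normal; its mode equals its mean, the precision-weighted average.
Prior precision 1/σ₀² = 1/25 = 0.04; data precision n/σ² = 3/1 = 3.
θ̂ = (0.04·0 + 3·(-31/30)) / (0.04 + 3) = (-3.1)/3.04 = -155/152 ≈ -1.020.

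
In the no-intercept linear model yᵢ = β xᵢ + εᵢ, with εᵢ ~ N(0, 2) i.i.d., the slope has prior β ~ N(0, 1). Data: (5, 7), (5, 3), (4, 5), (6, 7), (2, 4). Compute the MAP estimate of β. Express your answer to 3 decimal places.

log p(β | y) = −Σ(yᵢ − βxᵢ)²/(2·2) − β²/(2·1) + const.
Setting the derivative to zero: Σxᵢ(yᵢ − βxᵢ)/2 − β/1 = 0, so β = Σxᵢyᵢ / (Σxᵢ² + σ²/τ²).
Σxᵢyᵢ = 5·7 + 5·3 + 4·5 + 6·7 + 2·4 = 120; Σxᵢ² = 106; σ²/τ² = 2.
β̂_MAP = 120 / (106 + 2) = 120/108 ≈ 1.111.

β̂_MAP = 1.111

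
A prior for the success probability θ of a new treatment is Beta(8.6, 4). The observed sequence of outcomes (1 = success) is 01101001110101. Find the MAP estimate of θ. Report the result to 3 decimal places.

θ̂_MAP = 0.634

Prior: Beta(8.6, 4).
Data: 8 successes in 14 trials (from the sequence). The binomial likelihood contributes θ^8(1−θ)^6, so the posterior is Beta(8.6+8, 4+6) = Beta(16.6, 10).
For Beta(a, b) with a, b > 1 the mode is (a−1)/(a+b−2) = 15.6/24.6 ≈ 0.634.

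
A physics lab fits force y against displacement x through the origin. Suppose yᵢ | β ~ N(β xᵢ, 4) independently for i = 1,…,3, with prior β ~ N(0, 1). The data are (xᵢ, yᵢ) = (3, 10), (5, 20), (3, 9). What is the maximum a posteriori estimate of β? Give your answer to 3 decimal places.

log p(β | y) = −Σ(yᵢ − βxᵢ)²/(2·4) − β²/(2·1) + const.
Setting the derivative to zero: Σxᵢ(yᵢ − βxᵢ)/4 − β/1 = 0, so β = Σxᵢyᵢ / (Σxᵢ² + σ²/τ²).
Σxᵢyᵢ = 3·10 + 5·20 + 3·9 = 157; Σxᵢ² = 43; σ²/τ² = 4.
β̂_MAP = 157 / (43 + 4) = 157/47 ≈ 3.340.

β̂_MAP = 3.340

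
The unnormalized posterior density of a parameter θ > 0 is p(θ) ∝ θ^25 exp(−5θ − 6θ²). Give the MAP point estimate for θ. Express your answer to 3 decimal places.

θ̂_MAP = 1.250

ℓ'(θ) = 25/θ − 5 − 12θ. Setting this to zero and multiplying by θ: 12θ² + 5θ − 25 = 0.
θ = (−5 + √(5² + 4·12·25)) / (2·12) = (−5 + √1225) / 24 = (−5 + 35)/24 = 5/4.
ℓ''(θ) = −25/θ² − 12 < 0, confirming a maximum.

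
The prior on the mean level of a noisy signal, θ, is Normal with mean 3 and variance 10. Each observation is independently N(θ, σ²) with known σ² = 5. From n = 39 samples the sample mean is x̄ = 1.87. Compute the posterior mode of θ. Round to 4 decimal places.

θ̂_MAP = 1.8843

n = 39, x̄ = 1.87.
For a Normal prior and Normal likelihood with known variance, the posterior is Normal; its mode equals its mean, the precision-weighted average.
Prior precision 1/σ₀² = 1/10 = 0.1; data precision n/σ² = 39/5 = 7.8.
θ̂ = (0.1·3 + 7.8·1.87) / (0.1 + 7.8) = 14.886/7.9 = 7443/3950 ≈ 1.8843.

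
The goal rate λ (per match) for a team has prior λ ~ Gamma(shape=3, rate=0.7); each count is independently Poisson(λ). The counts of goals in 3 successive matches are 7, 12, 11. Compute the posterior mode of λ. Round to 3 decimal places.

Σxᵢ = 7+12+11 = 30, with n = 3.
Posterior ∝ λ^2e^(−0.7λ) · λ^30e^(−3λ) = λ^32e^(−3.7λ), i.e. Gamma(shape=33, rate=3.7).
The mode of a Gamma(a, b) with a ≥ 1 (shape–rate) is (a−1)/b = 32/3.7 ≈ 8.649.

λ̂_MAP = 8.649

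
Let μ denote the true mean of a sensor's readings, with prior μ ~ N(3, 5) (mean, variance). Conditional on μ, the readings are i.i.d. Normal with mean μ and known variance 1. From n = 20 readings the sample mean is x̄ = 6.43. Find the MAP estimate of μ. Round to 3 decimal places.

μ̂_MAP = 6.396

n = 20, x̄ = 6.43.
For a Normal prior and Normal likelihood with known variance, the posterior is Normal; its mode equals its mean, the precision-weighted average.
Prior precision 1/σ₀² = 1/5 = 0.2; data precision n/σ² = 20/1 = 20.
μ̂ = (0.2·3 + 20·6.43) / (0.2 + 20) = 129.2/20.2 = 646/101 ≈ 6.396.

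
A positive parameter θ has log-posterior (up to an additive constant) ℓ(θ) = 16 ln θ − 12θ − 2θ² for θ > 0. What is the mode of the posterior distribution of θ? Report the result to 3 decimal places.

θ̂_MAP = 1.000

ℓ'(θ) = 16/θ − 12 − 4θ. Setting this to zero and multiplying by θ: 4θ² + 12θ − 16 = 0.
θ = (−12 + √(12² + 4·4·16)) / (2·4) = (−12 + √400) / 8 = (−12 + 20)/8 = 1.
ℓ''(θ) = −16/θ² − 4 < 0, confirming a maximum.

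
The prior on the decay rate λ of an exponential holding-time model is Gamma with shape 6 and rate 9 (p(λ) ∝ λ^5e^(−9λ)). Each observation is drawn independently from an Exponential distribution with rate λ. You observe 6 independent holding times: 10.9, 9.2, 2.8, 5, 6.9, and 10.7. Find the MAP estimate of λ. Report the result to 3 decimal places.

λ̂_MAP = 0.202

The Exponential(rate=λ) likelihood is ∝ λ^n e^(−λΣtᵢ). Here n = 6 and Σtᵢ = 10.9 + 9.2 + 2.8 + 5 + 6.9 + 10.7 = 45.5.
Posterior ∝ λ^5e^(−9λ) · λ^6e^(−45.5λ) = λ^11e^(−54.5λ), i.e. Gamma(12, 54.5).
Mode = (a−1)/b = 11/54.5 ≈ 0.202.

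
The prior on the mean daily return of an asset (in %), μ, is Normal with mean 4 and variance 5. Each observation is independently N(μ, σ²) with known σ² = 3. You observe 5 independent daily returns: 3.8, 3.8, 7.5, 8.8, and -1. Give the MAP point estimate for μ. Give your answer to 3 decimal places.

μ̂_MAP = 4.518

n = 5; x̄ = (3.8 + 3.8 + 7.5 + 8.8 + (-1))/5 = 22.9/5 = 4.58.
For a Normal prior and Normal likelihood with known variance, the posterior is Normal; its mode equals its mean, the precision-weighted average.
Prior precision 1/σ₀² = 1/5 = 0.2; data precision n/σ² = 5/3.
μ̂ = (0.2·4 + (5/3)·4.58) / (0.2 + 5/3) = (253/30)/(28/15) = 253/56 ≈ 4.518.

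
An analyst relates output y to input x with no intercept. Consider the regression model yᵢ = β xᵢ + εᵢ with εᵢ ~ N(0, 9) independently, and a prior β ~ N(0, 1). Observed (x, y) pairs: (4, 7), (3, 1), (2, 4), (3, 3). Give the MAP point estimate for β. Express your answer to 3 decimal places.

β̂_MAP = 1.021

log p(β | y) = −Σ(yᵢ − βxᵢ)²/(2·9) − β²/(2·1) + const.
Setting the derivative to zero: Σxᵢ(yᵢ − βxᵢ)/9 − β/1 = 0, so β = Σxᵢyᵢ / (Σxᵢ² + σ²/τ²).
Σxᵢyᵢ = 4·7 + 3·1 + 2·4 + 3·3 = 48; Σxᵢ² = 38; σ²/τ² = 9.
β̂_MAP = 48 / (38 + 9) = 48/47 ≈ 1.021.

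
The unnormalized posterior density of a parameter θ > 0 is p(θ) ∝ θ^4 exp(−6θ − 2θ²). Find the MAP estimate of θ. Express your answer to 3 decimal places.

θ̂_MAP = 0.500

ℓ'(θ) = 4/θ − 6 − 4θ. Setting this to zero and multiplying by θ: 4θ² + 6θ − 4 = 0.
θ = (−6 + √(6² + 4·4·4)) / (2·4) = (−6 + √100) / 8 = (−6 + 10)/8 = 1/2.
ℓ''(θ) = −4/θ² − 4 < 0, confirming a maximum.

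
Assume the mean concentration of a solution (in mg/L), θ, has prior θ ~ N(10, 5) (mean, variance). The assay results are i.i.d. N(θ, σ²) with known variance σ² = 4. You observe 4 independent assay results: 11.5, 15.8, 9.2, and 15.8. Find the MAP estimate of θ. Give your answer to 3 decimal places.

θ̂_MAP = 12.563

n = 4; x̄ = (11.5 + 15.8 + 9.2 + 15.8)/4 = 52.3/4 = 13.075.
For a Normal prior and Normal likelihood with known variance, the posterior is Normal; its mode equals its mean, the precision-weighted average.
Prior precision 1/σ₀² = 1/5 = 0.2; data precision n/σ² = 4/4 = 1.
θ̂ = (0.2·10 + 1·13.075) / (0.2 + 1) = 15.075/1.2 = 12.5625 ≈ 12.563.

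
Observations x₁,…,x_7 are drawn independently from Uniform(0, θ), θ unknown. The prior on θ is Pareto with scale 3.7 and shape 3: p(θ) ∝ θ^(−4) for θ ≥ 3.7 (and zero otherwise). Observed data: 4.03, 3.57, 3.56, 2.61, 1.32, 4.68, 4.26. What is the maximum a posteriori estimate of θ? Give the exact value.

The Uniform(0, θ) likelihood is θ^(−n) for θ ≥ max(xᵢ), zero otherwise. Here max(xᵢ) = 4.68.
Posterior ∝ θ^(−4) · θ^(−7) = θ^(−11) on θ ≥ max(3.7, 4.68) = 4.68.
This density is strictly decreasing in θ, so the posterior mode lies at the lower boundary of the support.

θ̂_MAP = 4.68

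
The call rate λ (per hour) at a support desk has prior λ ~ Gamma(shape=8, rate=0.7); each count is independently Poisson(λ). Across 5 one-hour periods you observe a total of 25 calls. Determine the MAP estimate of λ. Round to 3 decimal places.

Σxᵢ = 25, n = 5.
Posterior ∝ λ^7e^(−0.7λ) · λ^25e^(−5λ) = λ^32e^(−5.7λ), i.e. Gamma(shape=33, rate=5.7).
The mode of a Gamma(a, b) with a ≥ 1 (shape–rate) is (a−1)/b = 32/5.7 ≈ 5.614.

λ̂_MAP = 5.614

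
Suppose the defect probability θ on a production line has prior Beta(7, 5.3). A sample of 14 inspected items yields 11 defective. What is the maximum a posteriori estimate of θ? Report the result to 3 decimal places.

θ̂_MAP = 0.700

Prior: Beta(7, 5.3).
Data: 11 successes in 14 trials. The binomial likelihood contributes θ^11(1−θ)^3, so the posterior is Beta(7+11, 5.3+3) = Beta(18, 8.3).
For Beta(a, b) with a, b > 1 the mode is (a−1)/(a+b−2) = 17/24.3 ≈ 0.700.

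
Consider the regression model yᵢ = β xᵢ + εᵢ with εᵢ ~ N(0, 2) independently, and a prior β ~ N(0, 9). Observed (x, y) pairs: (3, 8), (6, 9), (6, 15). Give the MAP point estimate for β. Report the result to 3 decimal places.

β̂_MAP = 2.068

log p(β | y) = −Σ(yᵢ − βxᵢ)²/(2·2) − β²/(2·9) + const.
Setting the derivative to zero: Σxᵢ(yᵢ − βxᵢ)/2 − β/9 = 0, so β = Σxᵢyᵢ / (Σxᵢ² + σ²/τ²).
Σxᵢyᵢ = 3·8 + 6·9 + 6·15 = 168; Σxᵢ² = 81; σ²/τ² = 2/9.
β̂_MAP = 168 / (81 + 2/9) = 168/(731/9) = 1512/731 ≈ 2.068.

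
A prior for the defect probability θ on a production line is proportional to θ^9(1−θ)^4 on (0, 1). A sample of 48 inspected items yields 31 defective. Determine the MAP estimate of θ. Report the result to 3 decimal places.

The prior density ∝ θ^9(1−θ)^4 is the kernel of Beta(10, 5).
Data: 31 successes in 48 trials. The binomial likelihood contributes θ^31(1−θ)^17, so the posterior is Beta(10+31, 5+17) = Beta(41, 22).
For Beta(a, b) with a, b > 1 the mode is (a−1)/(a+b−2) = 40/61 ≈ 0.656.

θ̂_MAP = 0.656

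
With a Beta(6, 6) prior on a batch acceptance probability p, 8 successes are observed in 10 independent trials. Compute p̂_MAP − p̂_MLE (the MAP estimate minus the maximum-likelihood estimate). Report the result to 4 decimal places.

MAP − MLE = -0.1500

Posterior is Beta(14, 8); MAP = (14−1)/(22−2) = 13/20 ≈ 0.65000.
MLE ignores the prior: p̂_MLE = k/n = 8/10 ≈ 0.80000.
Difference = 13/20 − 8/10 = -3/20 ≈ -0.1500.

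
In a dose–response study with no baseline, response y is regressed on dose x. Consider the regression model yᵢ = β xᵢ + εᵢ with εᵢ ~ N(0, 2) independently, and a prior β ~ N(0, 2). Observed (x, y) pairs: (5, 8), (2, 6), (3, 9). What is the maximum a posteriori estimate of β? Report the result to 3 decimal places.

log p(β | y) = −Σ(yᵢ − βxᵢ)²/(2·2) − β²/(2·2) + const.
Setting the derivative to zero: Σxᵢ(yᵢ − βxᵢ)/2 − β/2 = 0, so β = Σxᵢyᵢ / (Σxᵢ² + σ²/τ²).
Σxᵢyᵢ = 5·8 + 2·6 + 3·9 = 79; Σxᵢ² = 38; σ²/τ² = 1.
β̂_MAP = 79 / (38 + 1) = 79/39 ≈ 2.026.

β̂_MAP = 2.026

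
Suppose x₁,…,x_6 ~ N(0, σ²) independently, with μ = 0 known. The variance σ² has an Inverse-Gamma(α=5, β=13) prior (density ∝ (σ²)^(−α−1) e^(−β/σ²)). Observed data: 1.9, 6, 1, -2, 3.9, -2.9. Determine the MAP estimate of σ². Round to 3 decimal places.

σ̂²_MAP = 5.235

Sum of squared deviations about the known mean: SS = (1.9−0)² + (6−0)² + (1−0)² + (-2−0)² + (3.9−0)² + (-2.9−0)² = 68.23.
The Normal likelihood contributes (σ²)^(−n/2) exp(−SS/(2σ²)), so the posterior is Inverse-Gamma(α + n/2, β + SS/2) = Inverse-Gamma(8, 47.115).
The mode of Inverse-Gamma(a, b) is b/(a+1) = 47.115/9 ≈ 5.235.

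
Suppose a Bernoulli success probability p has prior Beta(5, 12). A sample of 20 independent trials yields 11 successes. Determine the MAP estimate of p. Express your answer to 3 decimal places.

p̂_MAP = 0.429

Prior: Beta(5, 12).
Data: 11 successes in 20 trials. The binomial likelihood contributes p^11(1−p)^9, so the posterior is Beta(5+11, 12+9) = Beta(16, 21).
For Beta(a, b) with a, b > 1 the mode is (a−1)/(a+b−2) = 15/35 ≈ 0.429.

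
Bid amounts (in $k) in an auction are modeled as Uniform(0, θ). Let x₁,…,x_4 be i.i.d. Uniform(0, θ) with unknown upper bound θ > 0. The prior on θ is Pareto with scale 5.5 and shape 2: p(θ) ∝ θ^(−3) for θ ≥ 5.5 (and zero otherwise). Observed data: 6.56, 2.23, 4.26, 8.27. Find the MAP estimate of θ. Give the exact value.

The Uniform(0, θ) likelihood is θ^(−n) for θ ≥ max(xᵢ), zero otherwise. Here max(xᵢ) = 8.27.
Posterior ∝ θ^(−3) · θ^(−4) = θ^(−7) on θ ≥ max(5.5, 8.27) = 8.27.
This density is strictly decreasing in θ, so the posterior mode lies at the lower boundary of the support.

θ̂_MAP = 8.27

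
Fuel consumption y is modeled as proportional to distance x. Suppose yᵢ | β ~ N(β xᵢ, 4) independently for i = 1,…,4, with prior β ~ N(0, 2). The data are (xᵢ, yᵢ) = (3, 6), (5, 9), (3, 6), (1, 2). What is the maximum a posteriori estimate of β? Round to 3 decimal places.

log p(β | y) = −Σ(yᵢ − βxᵢ)²/(2·4) − β²/(2·2) + const.
Setting the derivative to zero: Σxᵢ(yᵢ − βxᵢ)/4 − β/2 = 0, so β = Σxᵢyᵢ / (Σxᵢ² + σ²/τ²).
Σxᵢyᵢ = 3·6 + 5·9 + 3·6 + 1·2 = 83; Σxᵢ² = 44; σ²/τ² = 2.
β̂_MAP = 83 / (44 + 2) = 83/46 ≈ 1.804.

β̂_MAP = 1.804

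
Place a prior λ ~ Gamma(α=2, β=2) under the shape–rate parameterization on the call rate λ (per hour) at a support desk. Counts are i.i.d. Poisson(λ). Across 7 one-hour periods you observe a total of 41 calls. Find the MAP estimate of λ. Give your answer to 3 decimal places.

Σxᵢ = 41, n = 7.
Posterior ∝ λe^(−2λ) · λ^41e^(−7λ) = λ^42e^(−9λ), i.e. Gamma(shape=43, rate=9).
The mode of a Gamma(a, b) with a ≥ 1 (shape–rate) is (a−1)/b = 42/9 ≈ 4.667.

λ̂_MAP = 4.667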